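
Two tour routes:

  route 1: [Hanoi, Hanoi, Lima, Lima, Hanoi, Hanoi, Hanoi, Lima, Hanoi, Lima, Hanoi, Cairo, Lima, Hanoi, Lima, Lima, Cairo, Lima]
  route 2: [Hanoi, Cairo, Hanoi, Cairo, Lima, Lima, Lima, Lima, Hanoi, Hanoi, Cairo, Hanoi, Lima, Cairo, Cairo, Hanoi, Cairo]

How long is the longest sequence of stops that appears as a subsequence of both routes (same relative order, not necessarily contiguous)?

11

Match Hanoi [1,1] → Hanoi [2,3] → Lima [3,7] → Lima [4,8] → Hanoi [5,9] → Hanoi [6,10] → Hanoi [7,12] → Lima [8,13] → Cairo [12,15] → Hanoi [14,16] → Cairo [17,17] — 11 stops in the same relative order in both, and the DP table's final entry dp[18][17] is also 11, so no common subsequence is longer.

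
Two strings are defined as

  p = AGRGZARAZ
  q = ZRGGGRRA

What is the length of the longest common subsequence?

Let dp[i][j] be the LCS length of the first i characters of p and the first j characters of q. dp[i][j] = dp[i-1][j-1]+1 when the i-th and j-th characters match, else max(dp[i-1][j], dp[i][j-1]).
    ·  Z  R  G  G  G  R  R  A
 ·  0  0  0  0  0  0  0  0  0
 A  0  0  0  0  0  0  0  0  1
 G  0  0  0  1  1  1  1  1  1
 R  0  0  1  1  1  1  2  2  2
 G  0  0  1  2  2  2  2  2  2
 Z  0  1  1  2  2  2  2  2  2
 A  0  1  1  2  2  2  2  2  3
 R  0  1  2  2  2  2  3  3  3
 A  0  1  2  2  2  2  3  3  4
 Z  0  1  2  2  2  2  3  3  4
dp[9][8] = 4. One LCS (by backtracking along matches): GRRA.

4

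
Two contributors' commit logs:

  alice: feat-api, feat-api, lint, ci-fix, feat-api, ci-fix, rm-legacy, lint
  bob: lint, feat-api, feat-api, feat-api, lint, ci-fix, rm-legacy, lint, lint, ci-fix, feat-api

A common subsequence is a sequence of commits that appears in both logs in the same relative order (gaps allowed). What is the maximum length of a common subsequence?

Taking feat-api at alice[1]=bob[3], feat-api at alice[2]=bob[4], lint at alice[3]=bob[5], ci-fix at alice[6]=bob[6], rm-legacy at alice[7]=bob[7], lint at alice[8]=bob[9] gives a common subsequence of length 6. Since dp[8][11] = 6, nothing longer is possible.

6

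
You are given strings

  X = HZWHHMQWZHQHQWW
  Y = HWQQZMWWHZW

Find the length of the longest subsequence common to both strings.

6

Taking H [1,1], Z [2,5], W [3,8], H [5,9], Z [9,10], W [15,11] gives a common subsequence of length 6, and the DP table's final entry dp[15][11] is also 6, so no common subsequence is longer.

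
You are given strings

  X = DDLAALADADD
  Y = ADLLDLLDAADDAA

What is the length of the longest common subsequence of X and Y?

One common subsequence of length 8: D at X[1]=Y[2]; then D at X[2]=Y[5]; then L at X[3]=Y[6]; then L at X[6]=Y[7]; then A at X[7]=Y[9]; then A at X[9]=Y[10]; then D at X[10]=Y[11]; then D at X[11]=Y[12]. Since dp[11][14] = 8, nothing longer is possible.

8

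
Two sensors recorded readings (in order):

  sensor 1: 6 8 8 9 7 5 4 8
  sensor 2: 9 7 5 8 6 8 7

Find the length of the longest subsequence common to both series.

4

Let dp[i][j] be the LCS length of the first i values of sensor 1 and the first j values of sensor 2. dp[i][j] = dp[i-1][j-1]+1 when the i-th and j-th values match, else max(dp[i-1][j], dp[i][j-1]).
    ·  9  7  5  8  6  8  7
 ·  0  0  0  0  0  0  0  0
 6  0  0  0  0  0  1  1  1
 8  0  0  0  0  1  1  2  2
 8  0  0  0  0  1  1  2  2
 9  0  1  1  1  1  1  2  2
 7  0  1  2  2  2  2  2  3
 5  0  1  2  3  3  3  3  3
 4  0  1  2  3  3  3  3  3
 8  0  1  2  3  4  4  4  4
dp[8][7] = 4. One LCS (by backtracking along matches): 9, 7, 5, 8.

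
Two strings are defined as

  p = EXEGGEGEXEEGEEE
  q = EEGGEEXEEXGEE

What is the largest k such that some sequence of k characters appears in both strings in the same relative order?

12

One common subsequence of length 12: E (p #1, q #1) → E (p #3, q #2) → G (p #4, q #3) → G (p #5, q #4) → E (p #6, q #5) → E (p #8, q #6) → X (p #9, q #7) → E (p #10, q #8) → E (p #11, q #9) → G (p #12, q #11) → E (p #14, q #12) → E (p #15, q #13). Since dp[15][13] = 12, nothing longer is possible.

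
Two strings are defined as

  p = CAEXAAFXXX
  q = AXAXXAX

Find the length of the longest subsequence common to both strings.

6

Match A at p[2]=q[1] → X at p[4]=q[2] → A at p[6]=q[3] → X at p[8]=q[4] → X at p[9]=q[5] → X at p[10]=q[7] — 6 characters in the same relative order in both, and the DP table's final entry dp[10][7] is also 6, so no common subsequence is longer.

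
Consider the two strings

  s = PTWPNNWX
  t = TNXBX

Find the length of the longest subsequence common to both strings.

Taking T [2,1] → N [5,2] → X [8,5] gives a common subsequence of length 3. Since dp[8][5] = 3, nothing longer is possible.

3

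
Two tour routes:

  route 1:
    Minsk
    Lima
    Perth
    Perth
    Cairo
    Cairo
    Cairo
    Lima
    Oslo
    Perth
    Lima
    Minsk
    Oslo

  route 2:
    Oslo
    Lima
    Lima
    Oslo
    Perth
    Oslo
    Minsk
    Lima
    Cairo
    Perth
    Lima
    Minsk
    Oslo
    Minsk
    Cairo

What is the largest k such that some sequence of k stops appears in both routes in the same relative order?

Taking Minsk [1,7] → Lima [2,8] → Cairo [7,9] → Perth [10,10] → Lima [11,11] → Minsk [12,12] → Oslo [13,13] gives a common subsequence of length 7, and the DP table's final entry dp[13][15] is also 7, so no common subsequence is longer.

7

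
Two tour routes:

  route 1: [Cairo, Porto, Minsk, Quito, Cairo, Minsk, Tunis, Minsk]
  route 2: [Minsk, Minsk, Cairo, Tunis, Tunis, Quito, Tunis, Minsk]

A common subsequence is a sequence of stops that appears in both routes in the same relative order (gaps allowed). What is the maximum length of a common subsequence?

Match Cairo at route 1[1]=route 2[3], Quito at route 1[4]=route 2[6], Tunis at route 1[7]=route 2[7], Minsk at route 1[8]=route 2[8] — 4 stops in the same relative order in both, and the DP table's final entry dp[8][8] is also 4, so no common subsequence is longer.

4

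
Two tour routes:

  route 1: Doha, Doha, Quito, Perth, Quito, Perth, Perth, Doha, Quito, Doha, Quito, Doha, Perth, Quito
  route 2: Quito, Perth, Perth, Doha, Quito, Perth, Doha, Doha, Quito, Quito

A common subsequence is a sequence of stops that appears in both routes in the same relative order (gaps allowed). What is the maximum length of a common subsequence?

8

Pick Quito [3,1], then Perth [4,3], then Quito [5,5], then Perth [7,6], then Doha [8,7], then Doha [10,8], then Quito [11,9], then Quito [14,10]; all 8 stops appear in both, in order. Since dp[14][10] = 8, nothing longer is possible.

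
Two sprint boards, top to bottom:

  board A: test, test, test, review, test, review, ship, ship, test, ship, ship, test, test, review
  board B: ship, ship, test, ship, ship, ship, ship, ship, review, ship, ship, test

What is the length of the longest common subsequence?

Taking test [1,3], ship [7,7], ship [8,8], ship [10,10], ship [11,11], test [13,12] gives a common subsequence of length 6, and the DP table's final entry dp[14][12] is also 6, so no common subsequence is longer.

6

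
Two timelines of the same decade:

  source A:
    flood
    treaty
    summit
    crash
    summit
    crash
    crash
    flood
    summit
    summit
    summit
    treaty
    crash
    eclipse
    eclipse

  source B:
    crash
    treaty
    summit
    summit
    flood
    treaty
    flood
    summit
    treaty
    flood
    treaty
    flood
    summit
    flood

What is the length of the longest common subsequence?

6

Pick treaty [2,2]; then summit [3,3]; then summit [5,4]; then flood [8,7]; then summit [9,8]; then summit [10,13]; all 6 events appear in both, in order, and the DP table's final entry dp[15][14] is also 6, so no common subsequence is longer.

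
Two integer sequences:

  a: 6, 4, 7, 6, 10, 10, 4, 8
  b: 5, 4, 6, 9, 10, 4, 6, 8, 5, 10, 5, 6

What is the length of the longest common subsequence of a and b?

5

Let dp[i][j] be the LCS length of the first i values of a and the first j values of b. dp[i][j] = dp[i-1][j-1]+1 when the i-th and j-th values match, else max(dp[i-1][j], dp[i][j-1]).
    ·  5  4  6  9 10  4  6  8  5 10  5  6
 ·  0  0  0  0  0  0  0  0  0  0  0  0  0
 6  0  0  0  1  1  1  1  1  1  1  1  1  1
 4  0  0  1  1  1  1  2  2  2  2  2  2  2
 7  0  0  1  1  1  1  2  2  2  2  2  2  2
 6  0  0  1  2  2  2  2  3  3  3  3  3  3
10  0  0  1  2  2  3  3  3  3  3  4  4  4
10  0  0  1  2  2  3  3  3  3  3  4  4  4
 4  0  0  1  2  2  3  4  4  4  4  4  4  4
 8  0  0  1  2  2  3  4  4  5  5  5  5  5
dp[8][12] = 5. One LCS (by backtracking along matches): 4, 6, 10, 4, 8.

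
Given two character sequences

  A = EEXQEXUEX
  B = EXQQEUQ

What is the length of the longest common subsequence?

5

Taking E at A[2]=B[1], X at A[3]=B[2], Q at A[4]=B[4], E at A[5]=B[5], U at A[7]=B[6] gives a common subsequence of length 5. Since dp[9][7] = 5, nothing longer is possible.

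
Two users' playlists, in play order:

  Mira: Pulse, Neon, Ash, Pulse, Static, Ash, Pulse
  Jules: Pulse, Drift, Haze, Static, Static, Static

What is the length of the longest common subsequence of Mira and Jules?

Pick Pulse at Mira[1]=Jules[1], then Static at Mira[5]=Jules[6]; all 2 songs appear in both, in order. dp[7][6] = 2 confirms this is the maximum.

2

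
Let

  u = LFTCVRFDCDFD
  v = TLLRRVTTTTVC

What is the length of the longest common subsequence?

4

Let dp[i][j] be the LCS length of the first i characters of u and the first j characters of v. dp[i][j] = dp[i-1][j-1]+1 when the i-th and j-th characters match, else max(dp[i-1][j], dp[i][j-1]).
    ·  T  L  L  R  R  V  T  T  T  T  V  C
 ·  0  0  0  0  0  0  0  0  0  0  0  0  0
 L  0  0  1  1  1  1  1  1  1  1  1  1  1
 F  0  0  1  1  1  1  1  1  1  1  1  1  1
 T  0  1  1  1  1  1  1  2  2  2  2  2  2
 C  0  1  1  1  1  1  1  2  2  2  2  2  3
 V  0  1  1  1  1  1  2  2  2  2  2  3  3
 R  0  1  1  1  2  2  2  2  2  2  2  3  3
 F  0  1  1  1  2  2  2  2  2  2  2  3  3
 D  0  1  1  1  2  2  2  2  2  2  2  3  3
 C  0  1  1  1  2  2  2  2  2  2  2  3  4
 D  0  1  1  1  2  2  2  2  2  2  2  3  4
 F  0  1  1  1  2  2  2  2  2  2  2  3  4
 D  0  1  1  1  2  2  2  2  2  2  2  3  4
dp[12][12] = 4. One LCS (by backtracking along matches): LTVC.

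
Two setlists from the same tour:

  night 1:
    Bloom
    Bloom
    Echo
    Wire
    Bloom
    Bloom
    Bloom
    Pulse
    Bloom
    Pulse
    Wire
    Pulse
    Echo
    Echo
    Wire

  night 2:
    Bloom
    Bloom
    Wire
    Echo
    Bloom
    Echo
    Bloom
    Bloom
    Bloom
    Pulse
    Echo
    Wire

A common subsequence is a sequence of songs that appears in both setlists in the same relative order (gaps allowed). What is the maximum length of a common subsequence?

Match Bloom at night 1[1]=night 2[1], Bloom at night 1[2]=night 2[2], Echo at night 1[3]=night 2[4], Bloom at night 1[5]=night 2[5], Bloom at night 1[6]=night 2[7], Bloom at night 1[7]=night 2[8], Bloom at night 1[9]=night 2[9], Pulse at night 1[12]=night 2[10], Echo at night 1[14]=night 2[11], Wire at night 1[15]=night 2[12] — 10 songs in the same relative order in both. dp[15][12] = 10 confirms this is the maximum.

10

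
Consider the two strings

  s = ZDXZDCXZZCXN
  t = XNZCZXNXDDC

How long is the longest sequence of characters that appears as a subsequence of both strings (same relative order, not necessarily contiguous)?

Pick X [3,1], Z [4,3], C [6,4], Z [9,5], X [11,6], N [12,7]; all 6 characters appear in both, in order. Since dp[12][11] = 6, nothing longer is possible.

6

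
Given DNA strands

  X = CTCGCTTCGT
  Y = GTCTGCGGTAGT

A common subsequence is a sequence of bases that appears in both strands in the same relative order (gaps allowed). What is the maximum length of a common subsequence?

Let dp[i][j] be the LCS length of the first i bases of X and the first j bases of Y. dp[i][j] = dp[i-1][j-1]+1 when the i-th and j-th bases match, else max(dp[i-1][j], dp[i][j-1]).
    ·  G  T  C  T  G  C  G  G  T  A  G  T
 ·  0  0  0  0  0  0  0  0  0  0  0  0  0
 C  0  0  0  1  1  1  1  1  1  1  1  1  1
 T  0  0  1  1  2  2  2  2  2  2  2  2  2
 C  0  0  1  2  2  2  3  3  3  3  3  3  3
 G  0  1  1  2  2  3  3  4  4  4  4  4  4
 C  0  1  1  2  2  3  4  4  4  4  4  4  4
 T  0  1  2  2  3  3  4  4  4  5  5  5  5
 T  0  1  2  2  3  3  4  4  4  5  5  5  6
 C  0  1  2  3  3  3  4  4  4  5  5  5  6
 G  0  1  2  3  3  4  4  5  5  5  5  6  6
 T  0  1  2  3  4  4  4  5  5  6  6  6  7
dp[10][12] = 7. One LCS (by backtracking along matches): CTCGTGT.

7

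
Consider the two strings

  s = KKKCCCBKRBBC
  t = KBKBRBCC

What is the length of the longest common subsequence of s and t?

6

Let dp[i][j] be the LCS length of the first i characters of s and the first j characters of t. dp[i][j] = dp[i-1][j-1]+1 when the i-th and j-th characters match, else max(dp[i-1][j], dp[i][j-1]).
    ·  K  B  K  B  R  B  C  C
 ·  0  0  0  0  0  0  0  0  0
 K  0  1  1  1  1  1  1  1  1
 K  0  1  1  2  2  2  2  2  2
 K  0  1  1  2  2  2  2  2  2
 C  0  1  1  2  2  2  2  3  3
 C  0  1  1  2  2  2  2  3  4
 C  0  1  1  2  2  2  2  3  4
 B  0  1  2  2  3  3  3  3  4
 K  0  1  2  3  3  3  3  3  4
 R  0  1  2  3  3  4  4  4  4
 B  0  1  2  3  4  4  5  5  5
 B  0  1  2  3  4  4  5  5  5
 C  0  1  2  3  4  4  5  6  6
dp[12][8] = 6. One LCS (by backtracking along matches): KKBRBC.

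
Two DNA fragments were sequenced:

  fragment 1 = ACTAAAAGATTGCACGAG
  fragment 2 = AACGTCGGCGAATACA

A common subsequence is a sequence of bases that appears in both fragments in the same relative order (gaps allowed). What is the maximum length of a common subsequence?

One common subsequence of length 9: A (fragment 1 #1, fragment 2 #2), then C (fragment 1 #2, fragment 2 #3), then T (fragment 1 #3, fragment 2 #5), then A (fragment 1 #7, fragment 2 #11), then A (fragment 1 #9, fragment 2 #12), then T (fragment 1 #11, fragment 2 #13), then A (fragment 1 #14, fragment 2 #14), then C (fragment 1 #15, fragment 2 #15), then A (fragment 1 #17, fragment 2 #16). dp[18][16] = 9 confirms this is the maximum.

9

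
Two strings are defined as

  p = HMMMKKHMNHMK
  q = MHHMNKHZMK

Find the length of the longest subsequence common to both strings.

7

Let dp[i][j] be the LCS length of the first i characters of p and the first j characters of q. dp[i][j] = dp[i-1][j-1]+1 when the i-th and j-th characters match, else max(dp[i-1][j], dp[i][j-1]).
    ·  M  H  H  M  N  K  H  Z  M  K
 ·  0  0  0  0  0  0  0  0  0  0  0
 H  0  0  1  1  1  1  1  1  1  1  1
 M  0  1  1  1  2  2  2  2  2  2  2
 M  0  1  1  1  2  2  2  2  2  3  3
 M  0  1  1  1  2  2  2  2  2  3  3
 K  0  1  1  1  2  2  3  3  3  3  4
 K  0  1  1  1  2  2  3  3  3  3  4
 H  0  1  2  2  2  2  3  4  4  4  4
 M  0  1  2  2  3  3  3  4  4  5  5
 N  0  1  2  2  3  4  4  4  4  5  5
 H  0  1  2  3  3  4  4  5  5  5  5
 M  0  1  2  3  4  4  4  5  5  6  6
 K  0  1  2  3  4  4  5  5  5  6  7
dp[12][10] = 7. One LCS (by backtracking along matches): HHMNHMK.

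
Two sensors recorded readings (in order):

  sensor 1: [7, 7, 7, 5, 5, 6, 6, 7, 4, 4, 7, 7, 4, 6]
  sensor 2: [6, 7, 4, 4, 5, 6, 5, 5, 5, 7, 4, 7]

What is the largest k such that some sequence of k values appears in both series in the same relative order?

Match 7 [1,2], then 5 [4,8], then 5 [5,9], then 7 [8,10], then 4 [10,11], then 7 [12,12] — 6 values in the same relative order in both. dp[14][12] = 6 confirms this is the maximum.

6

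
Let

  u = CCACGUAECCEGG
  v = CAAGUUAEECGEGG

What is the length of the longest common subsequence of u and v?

Match C [1,1], then A [3,3], then G [5,4], then U [6,6], then A [7,7], then E [8,9], then C [9,10], then E [11,12], then G [12,13], then G [13,14] — 10 characters in the same relative order in both. dp[13][14] = 10 confirms this is the maximum.

10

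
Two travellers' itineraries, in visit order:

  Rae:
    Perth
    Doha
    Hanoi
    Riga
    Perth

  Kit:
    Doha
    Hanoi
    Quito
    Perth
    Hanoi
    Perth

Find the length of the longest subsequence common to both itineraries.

Taking Perth (Rae #1, Kit #4); then Hanoi (Rae #3, Kit #5); then Perth (Rae #5, Kit #6) gives a common subsequence of length 3. The LCS DP gives dp[5][6] = 3, so this is optimal.

3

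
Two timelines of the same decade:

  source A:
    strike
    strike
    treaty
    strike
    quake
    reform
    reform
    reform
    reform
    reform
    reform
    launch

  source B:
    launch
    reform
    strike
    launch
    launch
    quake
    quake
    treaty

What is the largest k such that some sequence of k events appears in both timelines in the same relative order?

One common subsequence of length 2: strike [1,3], treaty [3,8]. The LCS DP gives dp[12][8] = 2, so this is optimal.

2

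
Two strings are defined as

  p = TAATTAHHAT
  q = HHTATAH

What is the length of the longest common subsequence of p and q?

Let dp[i][j] be the LCS length of the first i characters of p and the first j characters of q. dp[i][j] = dp[i-1][j-1]+1 when the i-th and j-th characters match, else max(dp[i-1][j], dp[i][j-1]).
    ·  H  H  T  A  T  A  H
 ·  0  0  0  0  0  0  0  0
 T  0  0  0  1  1  1  1  1
 A  0  0  0  1  2  2  2  2
 A  0  0  0  1  2  2  3  3
 T  0  0  0  1  2  3  3  3
 T  0  0  0  1  2  3  3  3
 A  0  0  0  1  2  3  4  4
 H  0  1  1  1  2  3  4  5
 H  0  1  2  2  2  3  4  5
 A  0  1  2  2  3  3  4  5
 T  0  1  2  3  3  4  4  5
dp[10][7] = 5. One LCS (by backtracking along matches): TATAH.

5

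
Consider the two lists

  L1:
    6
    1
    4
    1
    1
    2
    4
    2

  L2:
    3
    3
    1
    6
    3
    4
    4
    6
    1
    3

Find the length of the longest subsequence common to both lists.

3

Match 6 (L1 #1, L2 #4), then 4 (L1 #3, L2 #7), then 1 (L1 #4, L2 #9) — 3 values in the same relative order in both. Since dp[8][10] = 3, nothing longer is possible.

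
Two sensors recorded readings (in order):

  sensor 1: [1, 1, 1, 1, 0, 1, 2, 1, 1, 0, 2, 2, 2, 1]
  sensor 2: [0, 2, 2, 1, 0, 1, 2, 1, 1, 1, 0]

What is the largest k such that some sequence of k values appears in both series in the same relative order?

7

Taking 1 [4,4], 0 [5,5], 1 [6,6], 2 [7,7], 1 [8,9], 1 [9,10], 0 [10,11] gives a common subsequence of length 7. dp[14][11] = 7 confirms this is the maximum.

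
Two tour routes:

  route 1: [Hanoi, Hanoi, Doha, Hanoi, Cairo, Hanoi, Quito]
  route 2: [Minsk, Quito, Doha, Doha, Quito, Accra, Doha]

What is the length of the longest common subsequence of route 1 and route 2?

2

One common subsequence of length 2: Doha [3,4], Quito [7,5]. dp[7][7] = 2 confirms this is the maximum.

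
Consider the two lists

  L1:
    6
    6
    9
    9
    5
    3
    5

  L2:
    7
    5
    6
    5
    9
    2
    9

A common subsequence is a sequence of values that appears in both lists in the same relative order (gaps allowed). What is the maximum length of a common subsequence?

Let dp[i][j] be the LCS length of the first i values of L1 and the first j values of L2. dp[i][j] = dp[i-1][j-1]+1 when the i-th and j-th values match, else max(dp[i-1][j], dp[i][j-1]).
    ·  7  5  6  5  9  2  9
 ·  0  0  0  0  0  0  0  0
 6  0  0  0  1  1  1  1  1
 6  0  0  0  1  1  1  1  1
 9  0  0  0  1  1  2  2  2
 9  0  0  0  1  1  2  2  3
 5  0  0  1  1  2  2  2  3
 3  0  0  1  1  2  2  2  3
 5  0  0  1  1  2  2  2  3
dp[7][7] = 3. One LCS (by backtracking along matches): 6, 9, 9.

3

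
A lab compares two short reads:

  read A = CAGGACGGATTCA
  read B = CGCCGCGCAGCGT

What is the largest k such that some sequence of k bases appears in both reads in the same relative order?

Pick C [1,4] → G [3,5] → G [4,7] → A [5,9] → C [6,11] → G [8,12] → T [11,13]; all 7 bases appear in both, in order. dp[13][13] = 7 confirms this is the maximum.

7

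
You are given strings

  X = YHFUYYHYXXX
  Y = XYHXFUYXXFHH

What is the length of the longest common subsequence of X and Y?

Let dp[i][j] be the LCS length of the first i characters of X and the first j characters of Y. dp[i][j] = dp[i-1][j-1]+1 when the i-th and j-th characters match, else max(dp[i-1][j], dp[i][j-1]).
    ·  X  Y  H  X  F  U  Y  X  X  F  H  H
 ·  0  0  0  0  0  0  0  0  0  0  0  0  0
 Y  0  0  1  1  1  1  1  1  1  1  1  1  1
 H  0  0  1  2  2  2  2  2  2  2  2  2  2
 F  0  0  1  2  2  3  3  3  3  3  3  3  3
 U  0  0  1  2  2  3  4  4  4  4  4  4  4
 Y  0  0  1  2  2  3  4  5  5  5  5  5  5
 Y  0  0  1  2  2  3  4  5  5  5  5  5  5
 H  0  0  1  2  2  3  4  5  5  5  5  6  6
 Y  0  0  1  2  2  3  4  5  5  5  5  6  6
 X  0  1  1  2  3  3  4  5  6  6  6  6  6
 X  0  1  1  2  3  3  4  5  6  7  7  7  7
 X  0  1  1  2  3  3  4  5  6  7  7  7  7
dp[11][12] = 7. One LCS (by backtracking along matches): YHFUYXX.

7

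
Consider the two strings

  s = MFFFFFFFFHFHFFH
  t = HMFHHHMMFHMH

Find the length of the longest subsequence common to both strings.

Match M (s #1, t #2), then F (s #2, t #3), then H (s #10, t #6), then F (s #11, t #9), then H (s #12, t #10), then H (s #15, t #12) — 6 characters in the same relative order in both. The LCS DP gives dp[15][12] = 6, so this is optimal.

6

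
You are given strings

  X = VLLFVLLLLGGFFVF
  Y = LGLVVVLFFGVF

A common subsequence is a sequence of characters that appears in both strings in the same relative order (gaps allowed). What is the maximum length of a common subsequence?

8

Match L (X #2, Y #1) → L (X #3, Y #3) → V (X #5, Y #6) → L (X #9, Y #7) → F (X #12, Y #8) → F (X #13, Y #9) → V (X #14, Y #11) → F (X #15, Y #12) — 8 characters in the same relative order in both. The LCS DP gives dp[15][12] = 8, so this is optimal.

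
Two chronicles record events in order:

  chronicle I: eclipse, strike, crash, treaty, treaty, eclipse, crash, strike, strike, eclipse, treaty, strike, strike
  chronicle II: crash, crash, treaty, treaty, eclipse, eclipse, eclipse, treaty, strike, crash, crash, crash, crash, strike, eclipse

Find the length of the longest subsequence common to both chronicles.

Taking crash at chronicle I[3]=chronicle II[2] → treaty at chronicle I[4]=chronicle II[3] → treaty at chronicle I[5]=chronicle II[4] → eclipse at chronicle I[6]=chronicle II[6] → eclipse at chronicle I[10]=chronicle II[7] → treaty at chronicle I[11]=chronicle II[8] → strike at chronicle I[12]=chronicle II[9] → strike at chronicle I[13]=chronicle II[14] gives a common subsequence of length 8. The LCS DP gives dp[13][15] = 8, so this is optimal.

8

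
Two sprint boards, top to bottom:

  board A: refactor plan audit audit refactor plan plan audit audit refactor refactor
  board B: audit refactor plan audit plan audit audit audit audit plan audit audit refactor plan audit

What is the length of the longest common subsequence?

8

Taking refactor (board A #1, board B #2); then plan (board A #2, board B #5); then audit (board A #3, board B #8); then audit (board A #4, board B #9); then plan (board A #7, board B #10); then audit (board A #8, board B #11); then audit (board A #9, board B #12); then refactor (board A #10, board B #13) gives a common subsequence of length 8. dp[11][15] = 8 confirms this is the maximum.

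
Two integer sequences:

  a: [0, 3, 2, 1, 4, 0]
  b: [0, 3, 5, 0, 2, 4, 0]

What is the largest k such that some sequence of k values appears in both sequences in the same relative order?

5

Match 0 (a #1, b #1), 3 (a #2, b #2), 2 (a #3, b #5), 4 (a #5, b #6), 0 (a #6, b #7) — 5 values in the same relative order in both. Since dp[6][7] = 5, nothing longer is possible.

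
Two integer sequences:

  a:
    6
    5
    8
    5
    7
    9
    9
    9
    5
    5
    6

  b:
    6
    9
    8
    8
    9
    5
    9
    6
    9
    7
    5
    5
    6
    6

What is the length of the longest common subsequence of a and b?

One common subsequence of length 8: 6 [1,1] → 8 [3,4] → 5 [4,6] → 9 [6,7] → 9 [7,9] → 5 [9,11] → 5 [10,12] → 6 [11,14]. Since dp[11][14] = 8, nothing longer is possible.

8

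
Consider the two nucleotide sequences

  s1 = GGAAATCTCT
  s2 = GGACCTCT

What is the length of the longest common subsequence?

7

Pick G (s1 #1, s2 #1), then G (s1 #2, s2 #2), then A (s1 #3, s2 #3), then C (s1 #7, s2 #5), then T (s1 #8, s2 #6), then C (s1 #9, s2 #7), then T (s1 #10, s2 #8); all 7 bases appear in both, in order. Since dp[10][8] = 7, nothing longer is possible.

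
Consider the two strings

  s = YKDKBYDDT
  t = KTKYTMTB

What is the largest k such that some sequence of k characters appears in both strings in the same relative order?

4

Pick K at s[2]=t[1], K at s[4]=t[3], Y at s[6]=t[4], T at s[9]=t[7]; all 4 characters appear in both, in order. The LCS DP gives dp[9][8] = 4, so this is optimal.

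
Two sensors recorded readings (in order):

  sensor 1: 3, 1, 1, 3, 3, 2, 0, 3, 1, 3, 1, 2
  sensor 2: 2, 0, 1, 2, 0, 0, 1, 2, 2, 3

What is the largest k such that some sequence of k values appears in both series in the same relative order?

5

Match 1 (sensor 1 #3, sensor 2 #3), 2 (sensor 1 #6, sensor 2 #4), 0 (sensor 1 #7, sensor 2 #6), 1 (sensor 1 #9, sensor 2 #7), 3 (sensor 1 #10, sensor 2 #10) — 5 values in the same relative order in both. dp[12][10] = 5 confirms this is the maximum.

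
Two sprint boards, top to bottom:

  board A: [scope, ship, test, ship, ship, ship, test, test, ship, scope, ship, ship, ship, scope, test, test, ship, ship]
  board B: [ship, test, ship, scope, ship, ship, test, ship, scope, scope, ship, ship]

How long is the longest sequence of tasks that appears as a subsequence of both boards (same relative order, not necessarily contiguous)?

11

One common subsequence of length 11: ship (board A #2, board B #1); then test (board A #3, board B #2); then ship (board A #4, board B #3); then ship (board A #5, board B #5); then ship (board A #6, board B #6); then test (board A #8, board B #7); then ship (board A #9, board B #8); then scope (board A #10, board B #9); then scope (board A #14, board B #10); then ship (board A #17, board B #11); then ship (board A #18, board B #12). The LCS DP gives dp[18][12] = 11, so this is optimal.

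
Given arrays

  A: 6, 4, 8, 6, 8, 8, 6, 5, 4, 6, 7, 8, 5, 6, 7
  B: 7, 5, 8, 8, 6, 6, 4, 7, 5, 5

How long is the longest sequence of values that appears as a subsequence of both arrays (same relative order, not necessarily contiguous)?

6

Pick 8 [3,4]; then 6 [4,5]; then 6 [7,6]; then 4 [9,7]; then 7 [11,8]; then 5 [13,10]; all 6 values appear in both, in order, and the DP table's final entry dp[15][10] is also 6, so no common subsequence is longer.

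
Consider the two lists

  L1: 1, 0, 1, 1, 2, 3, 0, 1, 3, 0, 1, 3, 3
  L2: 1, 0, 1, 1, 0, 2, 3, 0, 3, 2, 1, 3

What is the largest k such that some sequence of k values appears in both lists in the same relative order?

Match 1 [1,1]; then 0 [2,2]; then 1 [3,3]; then 1 [4,4]; then 2 [5,6]; then 3 [6,7]; then 0 [7,8]; then 3 [9,9]; then 1 [11,11]; then 3 [13,12] — 10 values in the same relative order in both. The LCS DP gives dp[13][12] = 10, so this is optimal.

10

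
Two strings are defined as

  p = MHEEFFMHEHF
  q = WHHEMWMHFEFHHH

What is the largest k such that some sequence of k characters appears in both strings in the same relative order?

Pick M (p #1, q #7) → H (p #2, q #8) → E (p #4, q #10) → F (p #5, q #11) → H (p #8, q #13) → H (p #10, q #14); all 6 characters appear in both, in order. dp[11][14] = 6 confirms this is the maximum.

6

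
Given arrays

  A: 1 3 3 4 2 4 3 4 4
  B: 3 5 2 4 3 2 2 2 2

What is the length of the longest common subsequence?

4

Match 3 (A #2, B #1), 2 (A #5, B #3), 4 (A #6, B #4), 3 (A #7, B #5) — 4 values in the same relative order in both, and the DP table's final entry dp[9][9] is also 4, so no common subsequence is longer.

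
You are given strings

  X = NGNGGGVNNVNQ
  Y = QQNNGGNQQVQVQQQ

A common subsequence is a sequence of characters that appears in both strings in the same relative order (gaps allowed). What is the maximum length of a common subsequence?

One common subsequence of length 7: N (X #1, Y #3), then N (X #3, Y #4), then G (X #4, Y #5), then G (X #5, Y #6), then V (X #7, Y #10), then V (X #10, Y #12), then Q (X #12, Y #15). The LCS DP gives dp[12][15] = 7, so this is optimal.

7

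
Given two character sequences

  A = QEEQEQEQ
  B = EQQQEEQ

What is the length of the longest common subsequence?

Let dp[i][j] be the LCS length of the first i characters of A and the first j characters of B. dp[i][j] = dp[i-1][j-1]+1 when the i-th and j-th characters match, else max(dp[i-1][j], dp[i][j-1]).
    ·  E  Q  Q  Q  E  E  Q
 ·  0  0  0  0  0  0  0  0
 Q  0  0  1  1  1  1  1  1
 E  0  1  1  1  1  2  2  2
 E  0  1  1  1  1  2  3  3
 Q  0  1  2  2  2  2  3  4
 E  0  1  2  2  2  3  3  4
 Q  0  1  2  3  3  3  3  4
 E  0  1  2  3  3  4  4  4
 Q  0  1  2  3  4  4  4  5
dp[8][7] = 5. One LCS (by backtracking along matches): QQEEQ.

5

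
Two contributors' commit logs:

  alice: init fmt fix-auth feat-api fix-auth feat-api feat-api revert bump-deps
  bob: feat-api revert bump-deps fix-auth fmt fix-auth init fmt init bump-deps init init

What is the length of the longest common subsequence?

3

Taking init at alice[1]=bob[7], fmt at alice[2]=bob[8], bump-deps at alice[9]=bob[10] gives a common subsequence of length 3. dp[9][12] = 3 confirms this is the maximum.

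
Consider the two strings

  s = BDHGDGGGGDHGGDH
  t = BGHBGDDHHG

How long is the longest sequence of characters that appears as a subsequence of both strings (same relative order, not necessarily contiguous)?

7

Match B [1,1] → H [3,3] → G [4,5] → D [5,6] → D [10,7] → H [11,9] → G [13,10] — 7 characters in the same relative order in both. Since dp[15][10] = 7, nothing longer is possible.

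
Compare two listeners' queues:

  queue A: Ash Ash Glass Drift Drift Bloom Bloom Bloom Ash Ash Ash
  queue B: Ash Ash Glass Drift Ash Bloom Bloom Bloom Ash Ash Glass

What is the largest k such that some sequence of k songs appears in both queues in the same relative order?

Pick Ash [1,1] → Ash [2,2] → Glass [3,3] → Drift [4,4] → Bloom [6,6] → Bloom [7,7] → Bloom [8,8] → Ash [9,9] → Ash [10,10]; all 9 songs appear in both, in order. The LCS DP gives dp[11][11] = 9, so this is optimal.

9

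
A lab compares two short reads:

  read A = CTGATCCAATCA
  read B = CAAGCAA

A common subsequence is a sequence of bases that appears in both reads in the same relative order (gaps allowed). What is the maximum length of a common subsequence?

5

Taking C at read A[1]=read B[1], G at read A[3]=read B[4], C at read A[7]=read B[5], A at read A[9]=read B[6], A at read A[12]=read B[7] gives a common subsequence of length 5. The LCS DP gives dp[12][7] = 5, so this is optimal.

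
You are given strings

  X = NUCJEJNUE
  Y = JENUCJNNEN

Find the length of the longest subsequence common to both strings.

One common subsequence of length 6: N [1,3], then U [2,4], then C [3,5], then J [4,6], then E [5,9], then N [7,10]. dp[9][10] = 6 confirms this is the maximum.

6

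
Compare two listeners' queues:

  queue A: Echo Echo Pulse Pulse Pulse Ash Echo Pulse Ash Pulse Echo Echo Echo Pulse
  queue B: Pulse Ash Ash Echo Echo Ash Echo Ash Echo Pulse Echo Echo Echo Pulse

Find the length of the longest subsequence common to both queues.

Match Echo (queue A #1, queue B #4), Echo (queue A #2, queue B #5), Ash (queue A #6, queue B #6), Echo (queue A #7, queue B #7), Ash (queue A #9, queue B #8), Pulse (queue A #10, queue B #10), Echo (queue A #11, queue B #11), Echo (queue A #12, queue B #12), Echo (queue A #13, queue B #13), Pulse (queue A #14, queue B #14) — 10 songs in the same relative order in both. Since dp[14][14] = 10, nothing longer is possible.

10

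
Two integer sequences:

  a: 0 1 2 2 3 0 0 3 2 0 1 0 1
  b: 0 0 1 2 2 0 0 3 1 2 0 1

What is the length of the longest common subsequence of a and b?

10

Taking 0 (a #1, b #2); then 1 (a #2, b #3); then 2 (a #3, b #4); then 2 (a #4, b #5); then 0 (a #6, b #6); then 0 (a #7, b #7); then 3 (a #8, b #8); then 2 (a #9, b #10); then 0 (a #12, b #11); then 1 (a #13, b #12) gives a common subsequence of length 10. The LCS DP gives dp[13][12] = 10, so this is optimal.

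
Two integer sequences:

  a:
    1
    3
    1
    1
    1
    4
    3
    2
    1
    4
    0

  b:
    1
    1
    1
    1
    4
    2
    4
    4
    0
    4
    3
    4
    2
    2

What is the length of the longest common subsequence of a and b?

8

Pick 1 at a[1]=b[1], 1 at a[3]=b[2], 1 at a[4]=b[3], 1 at a[5]=b[4], 4 at a[6]=b[5], 2 at a[8]=b[6], 4 at a[10]=b[8], 0 at a[11]=b[9]; all 8 values appear in both, in order, and the DP table's final entry dp[11][14] is also 8, so no common subsequence is longer.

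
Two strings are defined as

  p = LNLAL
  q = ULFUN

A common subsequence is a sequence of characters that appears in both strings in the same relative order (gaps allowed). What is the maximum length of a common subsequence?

2

Match L at p[1]=q[2], then N at p[2]=q[5] — 2 characters in the same relative order in both. The LCS DP gives dp[5][5] = 2, so this is optimal.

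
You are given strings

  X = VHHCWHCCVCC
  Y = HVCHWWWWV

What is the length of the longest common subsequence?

Let dp[i][j] be the LCS length of the first i characters of X and the first j characters of Y. dp[i][j] = dp[i-1][j-1]+1 when the i-th and j-th characters match, else max(dp[i-1][j], dp[i][j-1]).
    ·  H  V  C  H  W  W  W  W  V
 ·  0  0  0  0  0  0  0  0  0  0
 V  0  0  1  1  1  1  1  1  1  1
 H  0  1  1  1  2  2  2  2  2  2
 H  0  1  1  1  2  2  2  2  2  2
 C  0  1  1  2  2  2  2  2  2  2
 W  0  1  1  2  2  3  3  3  3  3
 H  0  1  1  2  3  3  3  3  3  3
 C  0  1  1  2  3  3  3  3  3  3
 C  0  1  1  2  3  3  3  3  3  3
 V  0  1  2  2  3  3  3  3  3  4
 C  0  1  2  3  3  3  3  3  3  4
 C  0  1  2  3  3  3  3  3  3  4
dp[11][9] = 4. One LCS (by backtracking along matches): VHWV.

4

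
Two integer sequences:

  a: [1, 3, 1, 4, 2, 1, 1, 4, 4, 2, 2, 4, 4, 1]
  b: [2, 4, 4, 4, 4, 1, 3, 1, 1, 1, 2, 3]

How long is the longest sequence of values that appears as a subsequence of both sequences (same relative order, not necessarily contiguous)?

Match 1 (a #1, b #6); then 3 (a #2, b #7); then 1 (a #3, b #8); then 1 (a #6, b #9); then 1 (a #7, b #10); then 2 (a #10, b #11) — 6 values in the same relative order in both. Since dp[14][12] = 6, nothing longer is possible.

6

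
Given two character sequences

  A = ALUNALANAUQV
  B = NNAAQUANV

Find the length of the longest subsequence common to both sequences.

5

Let dp[i][j] be the LCS length of the first i characters of A and the first j characters of B. dp[i][j] = dp[i-1][j-1]+1 when the i-th and j-th characters match, else max(dp[i-1][j], dp[i][j-1]).
    ·  N  N  A  A  Q  U  A  N  V
 ·  0  0  0  0  0  0  0  0  0  0
 A  0  0  0  1  1  1  1  1  1  1
 L  0  0  0  1  1  1  1  1  1  1
 U  0  0  0  1  1  1  2  2  2  2
 N  0  1  1  1  1  1  2  2  3  3
 A  0  1  1  2  2  2  2  3  3  3
 L  0  1  1  2  2  2  2  3  3  3
 A  0  1  1  2  3  3  3  3  3  3
 N  0  1  2  2  3  3  3  3  4  4
 A  0  1  2  3  3  3  3  4  4  4
 U  0  1  2  3  3  3  4  4  4  4
 Q  0  1  2  3  3  4  4  4  4  4
 V  0  1  2  3  3  4  4  4  4  5
dp[12][9] = 5. One LCS (by backtracking along matches): AUANV.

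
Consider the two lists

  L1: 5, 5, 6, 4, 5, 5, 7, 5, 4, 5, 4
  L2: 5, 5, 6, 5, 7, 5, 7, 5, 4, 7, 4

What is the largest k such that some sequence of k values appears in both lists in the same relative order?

9

Taking 5 [1,1], 5 [2,2], 6 [3,3], 5 [5,4], 5 [6,6], 7 [7,7], 5 [8,8], 4 [9,9], 4 [11,11] gives a common subsequence of length 9, and the DP table's final entry dp[11][11] is also 9, so no common subsequence is longer.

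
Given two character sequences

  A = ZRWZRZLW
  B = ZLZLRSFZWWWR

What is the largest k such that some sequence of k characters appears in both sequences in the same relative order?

One common subsequence of length 5: Z (A #1, B #1), Z (A #4, B #3), R (A #5, B #5), Z (A #6, B #8), W (A #8, B #11). The LCS DP gives dp[8][12] = 5, so this is optimal.

5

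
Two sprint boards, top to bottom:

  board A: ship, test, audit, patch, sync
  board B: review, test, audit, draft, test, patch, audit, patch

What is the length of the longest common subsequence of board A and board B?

3

One common subsequence of length 3: test (board A #2, board B #5), audit (board A #3, board B #7), patch (board A #4, board B #8). dp[5][8] = 3 confirms this is the maximum.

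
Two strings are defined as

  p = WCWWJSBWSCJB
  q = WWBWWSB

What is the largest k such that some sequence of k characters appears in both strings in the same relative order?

Pick W at p[1]=q[1], W at p[3]=q[2], W at p[4]=q[4], W at p[8]=q[5], S at p[9]=q[6], B at p[12]=q[7]; all 6 characters appear in both, in order. The LCS DP gives dp[12][7] = 6, so this is optimal.

6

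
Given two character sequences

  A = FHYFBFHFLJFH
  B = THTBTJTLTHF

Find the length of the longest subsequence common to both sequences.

Pick H (A #2, B #2), then B (A #5, B #4), then H (A #7, B #10), then F (A #11, B #11); all 4 characters appear in both, in order, and the DP table's final entry dp[12][11] is also 4, so no common subsequence is longer.

4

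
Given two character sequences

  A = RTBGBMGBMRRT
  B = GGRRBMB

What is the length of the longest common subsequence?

4

Match R [1,4]; then B [5,5]; then M [6,6]; then B [8,7] — 4 characters in the same relative order in both. The LCS DP gives dp[12][7] = 4, so this is optimal.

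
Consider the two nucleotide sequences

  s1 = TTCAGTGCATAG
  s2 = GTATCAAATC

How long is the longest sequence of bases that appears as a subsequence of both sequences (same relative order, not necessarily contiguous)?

6

Pick T at s1[1]=s2[2], then T at s1[2]=s2[4], then C at s1[3]=s2[5], then A at s1[4]=s2[8], then T at s1[6]=s2[9], then C at s1[8]=s2[10]; all 6 bases appear in both, in order. Since dp[12][10] = 6, nothing longer is possible.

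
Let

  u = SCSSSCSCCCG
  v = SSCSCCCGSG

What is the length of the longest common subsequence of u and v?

8

Let dp[i][j] be the LCS length of the first i characters of u and the first j characters of v. dp[i][j] = dp[i-1][j-1]+1 when the i-th and j-th characters match, else max(dp[i-1][j], dp[i][j-1]).
    ·  S  S  C  S  C  C  C  G  S  G
 ·  0  0  0  0  0  0  0  0  0  0  0
 S  0  1  1  1  1  1  1  1  1  1  1
 C  0  1  1  2  2  2  2  2  2  2  2
 S  0  1  2  2  3  3  3  3  3  3  3
 S  0  1  2  2  3  3  3  3  3  4  4
 S  0  1  2  2  3  3  3  3  3  4  4
 C  0  1  2  3  3  4  4  4  4  4  4
 S  0  1  2  3  4  4  4  4  4  5  5
 C  0  1  2  3  4  5  5  5  5  5  5
 C  0  1  2  3  4  5  6  6  6  6  6
 C  0  1  2  3  4  5  6  7  7  7  7
 G  0  1  2  3  4  5  6  7  8  8  8
dp[11][10] = 8. One LCS (by backtracking along matches): SSCSCCCG.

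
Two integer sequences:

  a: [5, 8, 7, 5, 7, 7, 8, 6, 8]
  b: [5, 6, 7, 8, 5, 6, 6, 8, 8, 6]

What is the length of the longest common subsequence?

5

Match 5 at a[1]=b[1] → 8 at a[2]=b[4] → 5 at a[4]=b[5] → 8 at a[7]=b[9] → 6 at a[8]=b[10] — 5 values in the same relative order in both, and the DP table's final entry dp[9][10] is also 5, so no common subsequence is longer.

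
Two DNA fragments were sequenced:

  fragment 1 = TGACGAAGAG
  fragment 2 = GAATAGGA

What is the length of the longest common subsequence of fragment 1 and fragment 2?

6

Let dp[i][j] be the LCS length of the first i bases of fragment 1 and the first j bases of fragment 2. dp[i][j] = dp[i-1][j-1]+1 when the i-th and j-th bases match, else max(dp[i-1][j], dp[i][j-1]).
    ·  G  A  A  T  A  G  G  A
 ·  0  0  0  0  0  0  0  0  0
 T  0  0  0  0  1  1  1  1  1
 G  0  1  1  1  1  1  2  2  2
 A  0  1  2  2  2  2  2  2  3
 C  0  1  2  2  2  2  2  2  3
 G  0  1  2  2  2  2  3  3  3
 A  0  1  2  3  3  3  3  3  4
 A  0  1  2  3  3  4  4  4  4
 G  0  1  2  3  3  4  5  5  5
 A  0  1  2  3  3  4  5  5  6
 G  0  1  2  3  3  4  5  6  6
dp[10][8] = 6. One LCS (by backtracking along matches): GAAAGA.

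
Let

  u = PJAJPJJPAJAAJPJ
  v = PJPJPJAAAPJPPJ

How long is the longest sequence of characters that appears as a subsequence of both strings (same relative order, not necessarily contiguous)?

Taking P (u #1, v #1), then J (u #2, v #2), then J (u #4, v #4), then P (u #5, v #5), then J (u #7, v #6), then A (u #9, v #7), then A (u #11, v #8), then A (u #12, v #9), then J (u #13, v #11), then P (u #14, v #13), then J (u #15, v #14) gives a common subsequence of length 11, and the DP table's final entry dp[15][14] is also 11, so no common subsequence is longer.

11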